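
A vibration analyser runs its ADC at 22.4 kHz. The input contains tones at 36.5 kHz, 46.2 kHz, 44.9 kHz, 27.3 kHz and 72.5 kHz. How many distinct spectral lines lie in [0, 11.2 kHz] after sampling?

5

fs/2 = 11.2 kHz.
36.5 kHz mod fs = 14.1 kHz.
14.1 kHz > fs/2 = 11.2 kHz, folds to fs − 14.1 kHz = 8.3 kHz.
46.2 kHz mod fs = 1.4 kHz.
1.4 kHz ≤ fs/2 = 11.2 kHz, appears at 1.4 kHz.
44.9 kHz mod fs = 0.1 kHz.
0.1 kHz ≤ fs/2 = 11.2 kHz, appears at 0.1 kHz.
27.3 kHz mod fs = 4.9 kHz.
4.9 kHz ≤ fs/2 = 11.2 kHz, appears at 4.9 kHz.
72.5 kHz mod fs = 5.3 kHz.
5.3 kHz ≤ fs/2 = 11.2 kHz, appears at 5.3 kHz.
Distinct values: {0.1 kHz, 1.4 kHz, 4.9 kHz, 5.3 kHz, 8.3 kHz} → 5.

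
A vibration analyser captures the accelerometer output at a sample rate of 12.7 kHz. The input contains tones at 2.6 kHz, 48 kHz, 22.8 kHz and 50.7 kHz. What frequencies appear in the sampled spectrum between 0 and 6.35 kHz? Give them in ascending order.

0.1 kHz, 2.6 kHz, 2.8 kHz

fs/2 = 6.35 kHz.
2.6 kHz ≤ fs/2 = 6.35 kHz, passes unchanged.
48 kHz mod fs = 9.9 kHz.
9.9 kHz > fs/2 = 6.35 kHz, folds to fs − 9.9 kHz = 2.8 kHz.
22.8 kHz mod fs = 10.1 kHz.
10.1 kHz > fs/2 = 6.35 kHz, folds to fs − 10.1 kHz = 2.6 kHz.
50.7 kHz mod fs = 12.6 kHz.
12.6 kHz > fs/2 = 6.35 kHz, folds to fs − 12.6 kHz = 0.1 kHz.
Distinct values: {0.1 kHz, 2.6 kHz, 2.8 kHz}.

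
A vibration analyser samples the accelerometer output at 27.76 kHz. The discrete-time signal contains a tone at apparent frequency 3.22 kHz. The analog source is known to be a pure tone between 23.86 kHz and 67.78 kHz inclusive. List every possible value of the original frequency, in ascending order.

Frequencies that alias to 3.22 kHz are k·fs ± 3.22 kHz for integer k ≥ 0.
k=0: 3.22 kHz.
k=1: 24.54 kHz, 30.98 kHz.
k=2: 52.3 kHz, 58.74 kHz.
k=3: 80.06 kHz, 86.5 kHz.
Within [23.86 kHz, 67.78 kHz]: 24.54 kHz, 30.98 kHz, 52.3 kHz, 58.74 kHz.

24.54 kHz, 30.98 kHz, 52.3 kHz, 58.74 kHz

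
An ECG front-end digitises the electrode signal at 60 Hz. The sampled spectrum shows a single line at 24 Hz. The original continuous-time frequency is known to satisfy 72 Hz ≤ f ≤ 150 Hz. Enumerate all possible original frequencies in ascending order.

Frequencies that alias to 24 Hz are k·fs ± 24 Hz for integer k ≥ 0.
k=0: 24 Hz.
k=1: 36 Hz, 84 Hz.
k=2: 96 Hz, 144 Hz.
k=3: 156 Hz, 204 Hz.
Within [72 Hz, 150 Hz]: 84 Hz, 96 Hz, 144 Hz.

84 Hz, 96 Hz, 144 Hz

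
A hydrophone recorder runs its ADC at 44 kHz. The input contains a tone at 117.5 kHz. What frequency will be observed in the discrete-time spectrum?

14.5 kHz

117.5 kHz mod fs = 29.5 kHz.
29.5 kHz > fs/2 = 22 kHz, folds to fs − 29.5 kHz = 14.5 kHz.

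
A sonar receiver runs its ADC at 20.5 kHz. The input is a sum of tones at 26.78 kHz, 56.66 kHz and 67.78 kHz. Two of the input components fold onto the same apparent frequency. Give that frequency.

fs/2 = 10.25 kHz.
26.78 kHz mod fs = 6.28 kHz.
6.28 kHz ≤ fs/2 = 10.25 kHz, appears at 6.28 kHz.
56.66 kHz mod fs = 15.66 kHz.
15.66 kHz > fs/2 = 10.25 kHz, folds to fs − 15.66 kHz = 4.84 kHz.
67.78 kHz mod fs = 6.28 kHz.
6.28 kHz ≤ fs/2 = 10.25 kHz, appears at 6.28 kHz.
26.78 kHz and 67.78 kHz both map to 6.28 kHz.

6.28 kHz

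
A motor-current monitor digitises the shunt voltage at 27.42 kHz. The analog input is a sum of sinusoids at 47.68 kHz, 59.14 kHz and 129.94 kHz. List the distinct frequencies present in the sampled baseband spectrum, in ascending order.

fs/2 = 13.71 kHz.
47.68 kHz mod fs = 20.26 kHz.
20.26 kHz > fs/2 = 13.71 kHz, folds to fs − 20.26 kHz = 7.16 kHz.
59.14 kHz mod fs = 4.3 kHz.
4.3 kHz ≤ fs/2 = 13.71 kHz, appears at 4.3 kHz.
129.94 kHz mod fs = 20.26 kHz.
20.26 kHz > fs/2 = 13.71 kHz, folds to fs − 20.26 kHz = 7.16 kHz.
Distinct values: {4.3 kHz, 7.16 kHz}.

4.3 kHz, 7.16 kHz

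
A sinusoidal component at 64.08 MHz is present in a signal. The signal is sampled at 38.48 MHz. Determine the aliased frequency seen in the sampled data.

64.08 MHz mod fs = 25.6 MHz.
25.6 MHz > fs/2 = 19.24 MHz, folds to fs − 25.6 MHz = 12.88 MHz.

12.88 MHz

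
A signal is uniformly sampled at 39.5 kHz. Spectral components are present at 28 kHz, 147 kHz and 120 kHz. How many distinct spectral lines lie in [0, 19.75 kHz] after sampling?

3

fs/2 = 19.75 kHz.
28 kHz > fs/2 = 19.75 kHz, folds to fs − 28 kHz = 11.5 kHz.
147 kHz mod fs = 28.5 kHz.
28.5 kHz > fs/2 = 19.75 kHz, folds to fs − 28.5 kHz = 11 kHz.
120 kHz mod fs = 1.5 kHz.
1.5 kHz ≤ fs/2 = 19.75 kHz, appears at 1.5 kHz.
Distinct values: {1.5 kHz, 11 kHz, 11.5 kHz} → 3.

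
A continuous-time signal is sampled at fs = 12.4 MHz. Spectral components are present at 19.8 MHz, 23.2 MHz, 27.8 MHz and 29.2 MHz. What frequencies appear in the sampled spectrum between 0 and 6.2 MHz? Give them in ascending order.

1.6 MHz, 3 MHz, 4.4 MHz, 5 MHz

fs/2 = 6.2 MHz.
19.8 MHz mod fs = 7.4 MHz.
7.4 MHz > fs/2 = 6.2 MHz, folds to fs − 7.4 MHz = 5 MHz.
23.2 MHz mod fs = 10.8 MHz.
10.8 MHz > fs/2 = 6.2 MHz, folds to fs − 10.8 MHz = 1.6 MHz.
27.8 MHz mod fs = 3 MHz.
3 MHz ≤ fs/2 = 6.2 MHz, appears at 3 MHz.
29.2 MHz mod fs = 4.4 MHz.
4.4 MHz ≤ fs/2 = 6.2 MHz, appears at 4.4 MHz.
Distinct values: {1.6 MHz, 3 MHz, 4.4 MHz, 5 MHz}.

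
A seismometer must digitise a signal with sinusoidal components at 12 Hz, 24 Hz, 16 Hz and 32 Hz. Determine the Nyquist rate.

64 Hz

Highest-frequency component: 32 Hz.
Nyquist rate = 2 × 32 Hz = 64 Hz.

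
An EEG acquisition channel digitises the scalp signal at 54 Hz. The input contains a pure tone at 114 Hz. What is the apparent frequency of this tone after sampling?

114 Hz mod fs = 6 Hz.
6 Hz ≤ fs/2 = 27 Hz, appears at 6 Hz.

6 Hz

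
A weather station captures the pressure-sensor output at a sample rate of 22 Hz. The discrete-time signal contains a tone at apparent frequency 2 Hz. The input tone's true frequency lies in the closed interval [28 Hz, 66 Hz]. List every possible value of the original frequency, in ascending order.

42 Hz, 46 Hz, 64 Hz

Frequencies that alias to 2 Hz are k·fs ± 2 Hz for integer k ≥ 0.
k=0: 2 Hz.
k=1: 20 Hz, 24 Hz.
k=2: 42 Hz, 46 Hz.
k=3: 64 Hz, 68 Hz.
k=4: 86 Hz, 90 Hz.
Within [28 Hz, 66 Hz]: 42 Hz, 46 Hz, 64 Hz.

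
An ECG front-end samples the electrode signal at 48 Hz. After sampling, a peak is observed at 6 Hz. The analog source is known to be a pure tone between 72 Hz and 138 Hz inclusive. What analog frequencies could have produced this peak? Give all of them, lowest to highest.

Frequencies that alias to 6 Hz are k·fs ± 6 Hz for integer k ≥ 0.
k=0: 6 Hz.
k=1: 42 Hz, 54 Hz.
k=2: 90 Hz, 102 Hz.
k=3: 138 Hz, 150 Hz.
k=4: 186 Hz, 198 Hz.
Within [72 Hz, 138 Hz]: 90 Hz, 102 Hz, 138 Hz.

90 Hz, 102 Hz, 138 Hz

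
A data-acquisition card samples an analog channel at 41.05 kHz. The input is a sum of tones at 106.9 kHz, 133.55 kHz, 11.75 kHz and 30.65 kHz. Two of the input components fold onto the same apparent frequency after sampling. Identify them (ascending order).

30.65 kHz, 133.55 kHz

fs/2 = 20.525 kHz.
106.9 kHz mod fs = 24.8 kHz.
24.8 kHz > fs/2 = 20.525 kHz, folds to fs − 24.8 kHz = 16.25 kHz.
133.55 kHz mod fs = 10.4 kHz.
10.4 kHz ≤ fs/2 = 20.525 kHz, appears at 10.4 kHz.
11.75 kHz ≤ fs/2 = 20.525 kHz, passes unchanged.
30.65 kHz > fs/2 = 20.525 kHz, folds to fs − 30.65 kHz = 10.4 kHz.
30.65 kHz and 133.55 kHz both map to 10.4 kHz.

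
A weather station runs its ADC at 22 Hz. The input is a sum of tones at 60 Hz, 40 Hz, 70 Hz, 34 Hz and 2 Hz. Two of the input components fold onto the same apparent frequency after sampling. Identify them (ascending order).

40 Hz, 70 Hz

fs/2 = 11 Hz.
60 Hz mod fs = 16 Hz.
16 Hz > fs/2 = 11 Hz, folds to fs − 16 Hz = 6 Hz.
40 Hz mod fs = 18 Hz.
18 Hz > fs/2 = 11 Hz, folds to fs − 18 Hz = 4 Hz.
70 Hz mod fs = 4 Hz.
4 Hz ≤ fs/2 = 11 Hz, appears at 4 Hz.
34 Hz mod fs = 12 Hz.
12 Hz > fs/2 = 11 Hz, folds to fs − 12 Hz = 10 Hz.
2 Hz ≤ fs/2 = 11 Hz, passes unchanged.
40 Hz and 70 Hz both map to 4 Hz.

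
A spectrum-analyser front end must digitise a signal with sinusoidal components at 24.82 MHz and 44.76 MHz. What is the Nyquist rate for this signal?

Highest-frequency component: 44.76 MHz.
Nyquist rate = 2 × 44.76 MHz = 89.52 MHz.

89.52 MHz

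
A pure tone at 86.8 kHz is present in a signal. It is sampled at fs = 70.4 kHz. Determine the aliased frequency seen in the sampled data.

16.4 kHz

86.8 kHz mod fs = 16.4 kHz.
16.4 kHz ≤ fs/2 = 35.2 kHz, appears at 16.4 kHz.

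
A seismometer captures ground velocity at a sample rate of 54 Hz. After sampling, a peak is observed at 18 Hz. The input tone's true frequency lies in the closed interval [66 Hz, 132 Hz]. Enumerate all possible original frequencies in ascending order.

72 Hz, 90 Hz, 126 Hz

Frequencies that alias to 18 Hz are k·fs ± 18 Hz for integer k ≥ 0.
k=0: 18 Hz.
k=1: 36 Hz, 72 Hz.
k=2: 90 Hz, 126 Hz.
k=3: 144 Hz, 180 Hz.
Within [66 Hz, 132 Hz]: 72 Hz, 90 Hz, 126 Hz.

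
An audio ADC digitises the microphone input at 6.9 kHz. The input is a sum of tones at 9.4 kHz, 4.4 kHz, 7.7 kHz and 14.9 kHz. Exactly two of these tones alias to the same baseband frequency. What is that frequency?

fs/2 = 3.45 kHz.
9.4 kHz mod fs = 2.5 kHz.
2.5 kHz ≤ fs/2 = 3.45 kHz, appears at 2.5 kHz.
4.4 kHz > fs/2 = 3.45 kHz, folds to fs − 4.4 kHz = 2.5 kHz.
7.7 kHz mod fs = 0.8 kHz.
0.8 kHz ≤ fs/2 = 3.45 kHz, appears at 0.8 kHz.
14.9 kHz mod fs = 1.1 kHz.
1.1 kHz ≤ fs/2 = 3.45 kHz, appears at 1.1 kHz.
4.4 kHz and 9.4 kHz both map to 2.5 kHz.

2.5 kHz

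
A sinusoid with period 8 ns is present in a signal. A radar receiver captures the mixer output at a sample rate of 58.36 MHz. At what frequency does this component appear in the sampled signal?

T = 8 ns → f = 1/T = 125 MHz.
125 MHz mod fs = 8.28 MHz.
8.28 MHz ≤ fs/2 = 29.18 MHz, appears at 8.28 MHz.

8.28 MHz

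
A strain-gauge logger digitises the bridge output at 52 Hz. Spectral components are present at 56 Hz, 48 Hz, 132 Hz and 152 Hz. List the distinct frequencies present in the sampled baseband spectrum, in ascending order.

4 Hz, 24 Hz

fs/2 = 26 Hz.
56 Hz mod fs = 4 Hz.
4 Hz ≤ fs/2 = 26 Hz, appears at 4 Hz.
48 Hz > fs/2 = 26 Hz, folds to fs − 48 Hz = 4 Hz.
132 Hz mod fs = 28 Hz.
28 Hz > fs/2 = 26 Hz, folds to fs − 28 Hz = 24 Hz.
152 Hz mod fs = 48 Hz.
48 Hz > fs/2 = 26 Hz, folds to fs − 48 Hz = 4 Hz.
Distinct values: {4 Hz, 24 Hz}.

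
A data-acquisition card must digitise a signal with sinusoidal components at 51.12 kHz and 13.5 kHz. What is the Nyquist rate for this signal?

102.24 kHz

Highest-frequency component: 51.12 kHz.
Nyquist rate = 2 × 51.12 kHz = 102.24 kHz.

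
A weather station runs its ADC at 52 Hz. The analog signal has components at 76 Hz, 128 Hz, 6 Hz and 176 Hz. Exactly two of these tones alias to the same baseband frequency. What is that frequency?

fs/2 = 26 Hz.
76 Hz mod fs = 24 Hz.
24 Hz ≤ fs/2 = 26 Hz, appears at 24 Hz.
128 Hz mod fs = 24 Hz.
24 Hz ≤ fs/2 = 26 Hz, appears at 24 Hz.
6 Hz ≤ fs/2 = 26 Hz, passes unchanged.
176 Hz mod fs = 20 Hz.
20 Hz ≤ fs/2 = 26 Hz, appears at 20 Hz.
76 Hz and 128 Hz both map to 24 Hz.

24 Hz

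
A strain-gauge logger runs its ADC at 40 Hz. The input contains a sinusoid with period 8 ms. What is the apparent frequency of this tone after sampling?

5 Hz

T = 8 ms → f = 1/T = 125 Hz.
125 Hz mod fs = 5 Hz.
5 Hz ≤ fs/2 = 20 Hz, appears at 5 Hz.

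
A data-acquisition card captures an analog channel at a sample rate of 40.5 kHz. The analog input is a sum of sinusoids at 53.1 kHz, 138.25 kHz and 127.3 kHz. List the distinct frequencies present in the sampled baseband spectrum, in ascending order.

fs/2 = 20.25 kHz.
53.1 kHz mod fs = 12.6 kHz.
12.6 kHz ≤ fs/2 = 20.25 kHz, appears at 12.6 kHz.
138.25 kHz mod fs = 16.75 kHz.
16.75 kHz ≤ fs/2 = 20.25 kHz, appears at 16.75 kHz.
127.3 kHz mod fs = 5.8 kHz.
5.8 kHz ≤ fs/2 = 20.25 kHz, appears at 5.8 kHz.
Distinct values: {5.8 kHz, 12.6 kHz, 16.75 kHz}.

5.8 kHz, 12.6 kHz, 16.75 kHz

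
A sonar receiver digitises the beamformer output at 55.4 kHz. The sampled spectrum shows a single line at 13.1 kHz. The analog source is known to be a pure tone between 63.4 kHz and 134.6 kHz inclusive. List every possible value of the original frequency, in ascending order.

68.5 kHz, 97.7 kHz, 123.9 kHz

Frequencies that alias to 13.1 kHz are k·fs ± 13.1 kHz for integer k ≥ 0.
k=0: 13.1 kHz.
k=1: 42.3 kHz, 68.5 kHz.
k=2: 97.7 kHz, 123.9 kHz.
k=3: 153.1 kHz, 179.3 kHz.
Within [63.4 kHz, 134.6 kHz]: 68.5 kHz, 97.7 kHz, 123.9 kHz.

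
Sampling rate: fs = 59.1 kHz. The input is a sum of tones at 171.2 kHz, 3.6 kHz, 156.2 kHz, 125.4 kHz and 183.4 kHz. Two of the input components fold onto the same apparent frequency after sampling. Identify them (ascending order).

171.2 kHz, 183.4 kHz

fs/2 = 29.55 kHz.
171.2 kHz mod fs = 53 kHz.
53 kHz > fs/2 = 29.55 kHz, folds to fs − 53 kHz = 6.1 kHz.
3.6 kHz ≤ fs/2 = 29.55 kHz, passes unchanged.
156.2 kHz mod fs = 38 kHz.
38 kHz > fs/2 = 29.55 kHz, folds to fs − 38 kHz = 21.1 kHz.
125.4 kHz mod fs = 7.2 kHz.
7.2 kHz ≤ fs/2 = 29.55 kHz, appears at 7.2 kHz.
183.4 kHz mod fs = 6.1 kHz.
6.1 kHz ≤ fs/2 = 29.55 kHz, appears at 6.1 kHz.
171.2 kHz and 183.4 kHz both map to 6.1 kHz.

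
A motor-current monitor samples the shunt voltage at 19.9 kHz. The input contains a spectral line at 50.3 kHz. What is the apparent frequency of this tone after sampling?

50.3 kHz mod fs = 10.5 kHz.
10.5 kHz > fs/2 = 9.95 kHz, folds to fs − 10.5 kHz = 9.4 kHz.

9.4 kHz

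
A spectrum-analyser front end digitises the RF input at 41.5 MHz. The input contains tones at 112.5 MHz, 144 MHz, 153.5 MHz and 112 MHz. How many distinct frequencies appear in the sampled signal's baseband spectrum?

3

fs/2 = 20.75 MHz.
112.5 MHz mod fs = 29.5 MHz.
29.5 MHz > fs/2 = 20.75 MHz, folds to fs − 29.5 MHz = 12 MHz.
144 MHz mod fs = 19.5 MHz.
19.5 MHz ≤ fs/2 = 20.75 MHz, appears at 19.5 MHz.
153.5 MHz mod fs = 29 MHz.
29 MHz > fs/2 = 20.75 MHz, folds to fs − 29 MHz = 12.5 MHz.
112 MHz mod fs = 29 MHz.
29 MHz > fs/2 = 20.75 MHz, folds to fs − 29 MHz = 12.5 MHz.
Distinct values: {12 MHz, 12.5 MHz, 19.5 MHz} → 3.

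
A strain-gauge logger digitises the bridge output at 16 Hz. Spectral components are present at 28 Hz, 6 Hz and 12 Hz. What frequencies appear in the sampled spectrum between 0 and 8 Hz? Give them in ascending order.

4 Hz, 6 Hz

fs/2 = 8 Hz.
28 Hz mod fs = 12 Hz.
12 Hz > fs/2 = 8 Hz, folds to fs − 12 Hz = 4 Hz.
6 Hz ≤ fs/2 = 8 Hz, passes unchanged.
12 Hz > fs/2 = 8 Hz, folds to fs − 12 Hz = 4 Hz.
Distinct values: {4 Hz, 6 Hz}.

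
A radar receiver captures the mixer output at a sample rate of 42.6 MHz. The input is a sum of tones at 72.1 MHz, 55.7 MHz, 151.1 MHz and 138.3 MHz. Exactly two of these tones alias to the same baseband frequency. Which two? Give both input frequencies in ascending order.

fs/2 = 21.3 MHz.
72.1 MHz mod fs = 29.5 MHz.
29.5 MHz > fs/2 = 21.3 MHz, folds to fs − 29.5 MHz = 13.1 MHz.
55.7 MHz mod fs = 13.1 MHz.
13.1 MHz ≤ fs/2 = 21.3 MHz, appears at 13.1 MHz.
151.1 MHz mod fs = 23.3 MHz.
23.3 MHz > fs/2 = 21.3 MHz, folds to fs − 23.3 MHz = 19.3 MHz.
138.3 MHz mod fs = 10.5 MHz.
10.5 MHz ≤ fs/2 = 21.3 MHz, appears at 10.5 MHz.
55.7 MHz and 72.1 MHz both map to 13.1 MHz.

55.7 MHz, 72.1 MHz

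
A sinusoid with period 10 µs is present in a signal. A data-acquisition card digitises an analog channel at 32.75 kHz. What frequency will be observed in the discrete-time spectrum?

1.75 kHz

T = 10 µs → f = 1/T = 100 kHz.
100 kHz mod fs = 1.75 kHz.
1.75 kHz ≤ fs/2 = 16.375 kHz, appears at 1.75 kHz.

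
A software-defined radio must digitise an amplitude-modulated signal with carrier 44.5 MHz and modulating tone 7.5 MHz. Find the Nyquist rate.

AM sidebands sit at fc ± fm = 37 MHz and 52 MHz.
Highest-frequency component: 52 MHz.
Nyquist rate = 2 × 52 MHz = 104 MHz.

104 MHz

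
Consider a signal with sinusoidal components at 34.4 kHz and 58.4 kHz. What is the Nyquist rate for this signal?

Highest-frequency component: 58.4 kHz.
Nyquist rate = 2 × 58.4 kHz = 116.8 kHz.

116.8 kHz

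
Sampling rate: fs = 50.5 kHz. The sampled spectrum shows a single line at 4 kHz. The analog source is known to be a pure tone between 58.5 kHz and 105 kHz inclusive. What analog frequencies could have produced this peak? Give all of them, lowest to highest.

97 kHz, 105 kHz

Frequencies that alias to 4 kHz are k·fs ± 4 kHz for integer k ≥ 0.
k=0: 4 kHz.
k=1: 46.5 kHz, 54.5 kHz.
k=2: 97 kHz, 105 kHz.
k=3: 147.5 kHz, 155.5 kHz.
Within [58.5 kHz, 105 kHz]: 97 kHz, 105 kHz.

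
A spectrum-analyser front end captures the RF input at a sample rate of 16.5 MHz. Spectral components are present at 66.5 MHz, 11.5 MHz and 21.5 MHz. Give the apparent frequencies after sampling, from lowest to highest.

0.5 MHz, 5 MHz

fs/2 = 8.25 MHz.
66.5 MHz mod fs = 0.5 MHz.
0.5 MHz ≤ fs/2 = 8.25 MHz, appears at 0.5 MHz.
11.5 MHz > fs/2 = 8.25 MHz, folds to fs − 11.5 MHz = 5 MHz.
21.5 MHz mod fs = 5 MHz.
5 MHz ≤ fs/2 = 8.25 MHz, appears at 5 MHz.
Distinct values: {0.5 MHz, 5 MHz}.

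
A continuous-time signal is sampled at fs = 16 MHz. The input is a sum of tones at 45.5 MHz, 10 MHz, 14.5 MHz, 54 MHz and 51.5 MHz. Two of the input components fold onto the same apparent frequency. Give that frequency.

fs/2 = 8 MHz.
45.5 MHz mod fs = 13.5 MHz.
13.5 MHz > fs/2 = 8 MHz, folds to fs − 13.5 MHz = 2.5 MHz.
10 MHz > fs/2 = 8 MHz, folds to fs − 10 MHz = 6 MHz.
14.5 MHz > fs/2 = 8 MHz, folds to fs − 14.5 MHz = 1.5 MHz.
54 MHz mod fs = 6 MHz.
6 MHz ≤ fs/2 = 8 MHz, appears at 6 MHz.
51.5 MHz mod fs = 3.5 MHz.
3.5 MHz ≤ fs/2 = 8 MHz, appears at 3.5 MHz.
10 MHz and 54 MHz both map to 6 MHz.

6 MHz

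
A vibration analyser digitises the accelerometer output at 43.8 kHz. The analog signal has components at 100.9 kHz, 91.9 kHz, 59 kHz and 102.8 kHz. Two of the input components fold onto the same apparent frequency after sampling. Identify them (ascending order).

59 kHz, 102.8 kHz

fs/2 = 21.9 kHz.
100.9 kHz mod fs = 13.3 kHz.
13.3 kHz ≤ fs/2 = 21.9 kHz, appears at 13.3 kHz.
91.9 kHz mod fs = 4.3 kHz.
4.3 kHz ≤ fs/2 = 21.9 kHz, appears at 4.3 kHz.
59 kHz mod fs = 15.2 kHz.
15.2 kHz ≤ fs/2 = 21.9 kHz, appears at 15.2 kHz.
102.8 kHz mod fs = 15.2 kHz.
15.2 kHz ≤ fs/2 = 21.9 kHz, appears at 15.2 kHz.
59 kHz and 102.8 kHz both map to 15.2 kHz.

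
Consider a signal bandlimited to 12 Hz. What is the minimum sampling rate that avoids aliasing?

Nyquist rate = 2 × 12 Hz = 24 Hz.

24 Hz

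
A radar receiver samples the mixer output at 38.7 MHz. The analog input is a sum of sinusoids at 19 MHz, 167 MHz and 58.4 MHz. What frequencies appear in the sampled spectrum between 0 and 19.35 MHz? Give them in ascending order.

12.2 MHz, 19 MHz

fs/2 = 19.35 MHz.
19 MHz ≤ fs/2 = 19.35 MHz, passes unchanged.
167 MHz mod fs = 12.2 MHz.
12.2 MHz ≤ fs/2 = 19.35 MHz, appears at 12.2 MHz.
58.4 MHz mod fs = 19.7 MHz.
19.7 MHz > fs/2 = 19.35 MHz, folds to fs − 19.7 MHz = 19 MHz.
Distinct values: {12.2 MHz, 19 MHz}.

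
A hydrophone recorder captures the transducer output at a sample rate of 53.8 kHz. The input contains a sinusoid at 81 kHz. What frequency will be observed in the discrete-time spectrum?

26.6 kHz

81 kHz mod fs = 27.2 kHz.
27.2 kHz > fs/2 = 26.9 kHz, folds to fs − 27.2 kHz = 26.6 kHz.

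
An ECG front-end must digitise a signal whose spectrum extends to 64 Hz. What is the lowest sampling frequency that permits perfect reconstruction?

Nyquist rate = 2 × 64 Hz = 128 Hz.

128 Hz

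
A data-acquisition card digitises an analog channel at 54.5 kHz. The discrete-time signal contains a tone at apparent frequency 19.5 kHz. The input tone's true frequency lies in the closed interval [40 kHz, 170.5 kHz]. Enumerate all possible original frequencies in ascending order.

Frequencies that alias to 19.5 kHz are k·fs ± 19.5 kHz for integer k ≥ 0.
k=0: 19.5 kHz.
k=1: 35 kHz, 74 kHz.
k=2: 89.5 kHz, 128.5 kHz.
k=3: 144 kHz, 183 kHz.
k=4: 198.5 kHz, 237.5 kHz.
Within [40 kHz, 170.5 kHz]: 74 kHz, 89.5 kHz, 128.5 kHz, 144 kHz.

74 kHz, 89.5 kHz, 128.5 kHz, 144 kHz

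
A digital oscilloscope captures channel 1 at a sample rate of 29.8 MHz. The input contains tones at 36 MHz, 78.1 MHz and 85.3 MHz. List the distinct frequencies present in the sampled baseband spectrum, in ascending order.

fs/2 = 14.9 MHz.
36 MHz mod fs = 6.2 MHz.
6.2 MHz ≤ fs/2 = 14.9 MHz, appears at 6.2 MHz.
78.1 MHz mod fs = 18.5 MHz.
18.5 MHz > fs/2 = 14.9 MHz, folds to fs − 18.5 MHz = 11.3 MHz.
85.3 MHz mod fs = 25.7 MHz.
25.7 MHz > fs/2 = 14.9 MHz, folds to fs − 25.7 MHz = 4.1 MHz.
Distinct values: {4.1 MHz, 6.2 MHz, 11.3 MHz}.

4.1 MHz, 6.2 MHz, 11.3 MHz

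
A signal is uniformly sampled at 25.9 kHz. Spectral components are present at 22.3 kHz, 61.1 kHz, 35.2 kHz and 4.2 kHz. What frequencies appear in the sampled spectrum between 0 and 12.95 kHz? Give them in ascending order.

3.6 kHz, 4.2 kHz, 9.3 kHz

fs/2 = 12.95 kHz.
22.3 kHz > fs/2 = 12.95 kHz, folds to fs − 22.3 kHz = 3.6 kHz.
61.1 kHz mod fs = 9.3 kHz.
9.3 kHz ≤ fs/2 = 12.95 kHz, appears at 9.3 kHz.
35.2 kHz mod fs = 9.3 kHz.
9.3 kHz ≤ fs/2 = 12.95 kHz, appears at 9.3 kHz.
4.2 kHz ≤ fs/2 = 12.95 kHz, passes unchanged.
Distinct values: {3.6 kHz, 4.2 kHz, 9.3 kHz}.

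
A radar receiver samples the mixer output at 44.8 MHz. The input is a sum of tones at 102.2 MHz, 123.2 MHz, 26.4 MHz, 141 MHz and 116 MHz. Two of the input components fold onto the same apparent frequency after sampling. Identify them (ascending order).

fs/2 = 22.4 MHz.
102.2 MHz mod fs = 12.6 MHz.
12.6 MHz ≤ fs/2 = 22.4 MHz, appears at 12.6 MHz.
123.2 MHz mod fs = 33.6 MHz.
33.6 MHz > fs/2 = 22.4 MHz, folds to fs − 33.6 MHz = 11.2 MHz.
26.4 MHz > fs/2 = 22.4 MHz, folds to fs − 26.4 MHz = 18.4 MHz.
141 MHz mod fs = 6.6 MHz.
6.6 MHz ≤ fs/2 = 22.4 MHz, appears at 6.6 MHz.
116 MHz mod fs = 26.4 MHz.
26.4 MHz > fs/2 = 22.4 MHz, folds to fs − 26.4 MHz = 18.4 MHz.
26.4 MHz and 116 MHz both map to 18.4 MHz.

26.4 MHz, 116 MHz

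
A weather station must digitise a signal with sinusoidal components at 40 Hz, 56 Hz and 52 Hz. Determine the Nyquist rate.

112 Hz

Highest-frequency component: 56 Hz.
Nyquist rate = 2 × 56 Hz = 112 Hz.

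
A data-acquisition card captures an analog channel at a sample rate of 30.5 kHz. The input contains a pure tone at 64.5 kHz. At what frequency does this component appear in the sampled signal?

64.5 kHz mod fs = 3.5 kHz.
3.5 kHz ≤ fs/2 = 15.25 kHz, appears at 3.5 kHz.

3.5 kHz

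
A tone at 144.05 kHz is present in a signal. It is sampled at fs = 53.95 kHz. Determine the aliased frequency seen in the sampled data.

17.8 kHz

144.05 kHz mod fs = 36.15 kHz.
36.15 kHz > fs/2 = 26.975 kHz, folds to fs − 36.15 kHz = 17.8 kHz.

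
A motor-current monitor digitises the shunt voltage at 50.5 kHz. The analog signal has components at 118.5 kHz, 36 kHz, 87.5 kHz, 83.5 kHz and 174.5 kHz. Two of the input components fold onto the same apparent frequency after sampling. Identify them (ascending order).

83.5 kHz, 118.5 kHz

fs/2 = 25.25 kHz.
118.5 kHz mod fs = 17.5 kHz.
17.5 kHz ≤ fs/2 = 25.25 kHz, appears at 17.5 kHz.
36 kHz > fs/2 = 25.25 kHz, folds to fs − 36 kHz = 14.5 kHz.
87.5 kHz mod fs = 37 kHz.
37 kHz > fs/2 = 25.25 kHz, folds to fs − 37 kHz = 13.5 kHz.
83.5 kHz mod fs = 33 kHz.
33 kHz > fs/2 = 25.25 kHz, folds to fs − 33 kHz = 17.5 kHz.
174.5 kHz mod fs = 23 kHz.
23 kHz ≤ fs/2 = 25.25 kHz, appears at 23 kHz.
83.5 kHz and 118.5 kHz both map to 17.5 kHz.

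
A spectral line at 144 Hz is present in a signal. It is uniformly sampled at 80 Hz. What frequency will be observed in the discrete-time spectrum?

144 Hz mod fs = 64 Hz.
64 Hz > fs/2 = 40 Hz, folds to fs − 64 Hz = 16 Hz.

16 Hz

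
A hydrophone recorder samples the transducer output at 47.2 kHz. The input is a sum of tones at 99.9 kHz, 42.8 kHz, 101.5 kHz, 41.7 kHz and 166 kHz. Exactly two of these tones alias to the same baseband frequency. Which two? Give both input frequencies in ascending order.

fs/2 = 23.6 kHz.
99.9 kHz mod fs = 5.5 kHz.
5.5 kHz ≤ fs/2 = 23.6 kHz, appears at 5.5 kHz.
42.8 kHz > fs/2 = 23.6 kHz, folds to fs − 42.8 kHz = 4.4 kHz.
101.5 kHz mod fs = 7.1 kHz.
7.1 kHz ≤ fs/2 = 23.6 kHz, appears at 7.1 kHz.
41.7 kHz > fs/2 = 23.6 kHz, folds to fs − 41.7 kHz = 5.5 kHz.
166 kHz mod fs = 24.4 kHz.
24.4 kHz > fs/2 = 23.6 kHz, folds to fs − 24.4 kHz = 22.8 kHz.
41.7 kHz and 99.9 kHz both map to 5.5 kHz.

41.7 kHz, 99.9 kHz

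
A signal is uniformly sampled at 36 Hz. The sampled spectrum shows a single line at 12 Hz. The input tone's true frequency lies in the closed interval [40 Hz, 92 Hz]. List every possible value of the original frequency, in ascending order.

Frequencies that alias to 12 Hz are k·fs ± 12 Hz for integer k ≥ 0.
k=0: 12 Hz.
k=1: 24 Hz, 48 Hz.
k=2: 60 Hz, 84 Hz.
k=3: 96 Hz, 120 Hz.
Within [40 Hz, 92 Hz]: 48 Hz, 60 Hz, 84 Hz.

48 Hz, 60 Hz, 84 Hz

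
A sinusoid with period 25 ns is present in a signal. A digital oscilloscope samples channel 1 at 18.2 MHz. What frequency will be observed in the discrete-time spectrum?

T = 25 ns → f = 1/T = 40 MHz.
40 MHz mod fs = 3.6 MHz.
3.6 MHz ≤ fs/2 = 9.1 MHz, appears at 3.6 MHz.

3.6 MHz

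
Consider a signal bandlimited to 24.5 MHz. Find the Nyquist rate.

49 MHz

Nyquist rate = 2 × 24.5 MHz = 49 MHz.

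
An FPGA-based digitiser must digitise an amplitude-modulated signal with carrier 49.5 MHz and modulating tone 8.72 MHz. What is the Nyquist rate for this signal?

AM sidebands sit at fc ± fm = 40.78 MHz and 58.22 MHz.
Highest-frequency component: 58.22 MHz.
Nyquist rate = 2 × 58.22 MHz = 116.44 MHz.

116.44 MHz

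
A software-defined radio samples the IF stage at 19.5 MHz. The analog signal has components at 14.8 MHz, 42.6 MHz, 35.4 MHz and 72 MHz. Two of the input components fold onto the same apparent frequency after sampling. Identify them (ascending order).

fs/2 = 9.75 MHz.
14.8 MHz > fs/2 = 9.75 MHz, folds to fs − 14.8 MHz = 4.7 MHz.
42.6 MHz mod fs = 3.6 MHz.
3.6 MHz ≤ fs/2 = 9.75 MHz, appears at 3.6 MHz.
35.4 MHz mod fs = 15.9 MHz.
15.9 MHz > fs/2 = 9.75 MHz, folds to fs − 15.9 MHz = 3.6 MHz.
72 MHz mod fs = 13.5 MHz.
13.5 MHz > fs/2 = 9.75 MHz, folds to fs − 13.5 MHz = 6 MHz.
35.4 MHz and 42.6 MHz both map to 3.6 MHz.

35.4 MHz, 42.6 MHz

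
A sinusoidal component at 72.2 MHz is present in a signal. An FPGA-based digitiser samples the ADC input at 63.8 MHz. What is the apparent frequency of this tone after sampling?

8.4 MHz

72.2 MHz mod fs = 8.4 MHz.
8.4 MHz ≤ fs/2 = 31.9 MHz, appears at 8.4 MHz.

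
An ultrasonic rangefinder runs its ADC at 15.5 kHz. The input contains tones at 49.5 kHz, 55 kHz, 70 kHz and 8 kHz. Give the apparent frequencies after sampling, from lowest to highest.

fs/2 = 7.75 kHz.
49.5 kHz mod fs = 3 kHz.
3 kHz ≤ fs/2 = 7.75 kHz, appears at 3 kHz.
55 kHz mod fs = 8.5 kHz.
8.5 kHz > fs/2 = 7.75 kHz, folds to fs − 8.5 kHz = 7 kHz.
70 kHz mod fs = 8 kHz.
8 kHz > fs/2 = 7.75 kHz, folds to fs − 8 kHz = 7.5 kHz.
8 kHz > fs/2 = 7.75 kHz, folds to fs − 8 kHz = 7.5 kHz.
Distinct values: {3 kHz, 7 kHz, 7.5 kHz}.

3 kHz, 7 kHz, 7.5 kHz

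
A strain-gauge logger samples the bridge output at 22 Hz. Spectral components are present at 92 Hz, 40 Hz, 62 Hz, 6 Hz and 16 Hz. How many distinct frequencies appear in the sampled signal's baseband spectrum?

fs/2 = 11 Hz.
92 Hz mod fs = 4 Hz.
4 Hz ≤ fs/2 = 11 Hz, appears at 4 Hz.
40 Hz mod fs = 18 Hz.
18 Hz > fs/2 = 11 Hz, folds to fs − 18 Hz = 4 Hz.
62 Hz mod fs = 18 Hz.
18 Hz > fs/2 = 11 Hz, folds to fs − 18 Hz = 4 Hz.
6 Hz ≤ fs/2 = 11 Hz, passes unchanged.
16 Hz > fs/2 = 11 Hz, folds to fs − 16 Hz = 6 Hz.
Distinct values: {4 Hz, 6 Hz} → 2.

2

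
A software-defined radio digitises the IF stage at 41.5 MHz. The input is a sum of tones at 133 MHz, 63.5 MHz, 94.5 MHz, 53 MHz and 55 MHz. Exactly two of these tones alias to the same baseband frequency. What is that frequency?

fs/2 = 20.75 MHz.
133 MHz mod fs = 8.5 MHz.
8.5 MHz ≤ fs/2 = 20.75 MHz, appears at 8.5 MHz.
63.5 MHz mod fs = 22 MHz.
22 MHz > fs/2 = 20.75 MHz, folds to fs − 22 MHz = 19.5 MHz.
94.5 MHz mod fs = 11.5 MHz.
11.5 MHz ≤ fs/2 = 20.75 MHz, appears at 11.5 MHz.
53 MHz mod fs = 11.5 MHz.
11.5 MHz ≤ fs/2 = 20.75 MHz, appears at 11.5 MHz.
55 MHz mod fs = 13.5 MHz.
13.5 MHz ≤ fs/2 = 20.75 MHz, appears at 13.5 MHz.
53 MHz and 94.5 MHz both map to 11.5 MHz.

11.5 MHz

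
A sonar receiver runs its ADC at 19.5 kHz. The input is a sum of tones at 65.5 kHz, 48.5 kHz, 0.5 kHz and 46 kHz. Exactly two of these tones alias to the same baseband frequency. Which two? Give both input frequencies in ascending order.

fs/2 = 9.75 kHz.
65.5 kHz mod fs = 7 kHz.
7 kHz ≤ fs/2 = 9.75 kHz, appears at 7 kHz.
48.5 kHz mod fs = 9.5 kHz.
9.5 kHz ≤ fs/2 = 9.75 kHz, appears at 9.5 kHz.
0.5 kHz ≤ fs/2 = 9.75 kHz, passes unchanged.
46 kHz mod fs = 7 kHz.
7 kHz ≤ fs/2 = 9.75 kHz, appears at 7 kHz.
46 kHz and 65.5 kHz both map to 7 kHz.

46 kHz, 65.5 kHz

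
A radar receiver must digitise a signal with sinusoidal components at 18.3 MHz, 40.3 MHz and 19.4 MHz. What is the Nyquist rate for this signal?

Highest-frequency component: 40.3 MHz.
Nyquist rate = 2 × 40.3 MHz = 80.6 MHz.

80.6 MHz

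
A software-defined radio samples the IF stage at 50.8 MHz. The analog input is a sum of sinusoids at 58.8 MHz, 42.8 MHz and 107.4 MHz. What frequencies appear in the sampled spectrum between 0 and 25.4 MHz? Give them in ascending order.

fs/2 = 25.4 MHz.
58.8 MHz mod fs = 8 MHz.
8 MHz ≤ fs/2 = 25.4 MHz, appears at 8 MHz.
42.8 MHz > fs/2 = 25.4 MHz, folds to fs − 42.8 MHz = 8 MHz.
107.4 MHz mod fs = 5.8 MHz.
5.8 MHz ≤ fs/2 = 25.4 MHz, appears at 5.8 MHz.
Distinct values: {5.8 MHz, 8 MHz}.

5.8 MHz, 8 MHz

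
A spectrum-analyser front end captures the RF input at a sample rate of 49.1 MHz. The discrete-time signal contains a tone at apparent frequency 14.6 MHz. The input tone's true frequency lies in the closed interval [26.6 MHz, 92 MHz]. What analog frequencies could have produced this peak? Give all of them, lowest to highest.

Frequencies that alias to 14.6 MHz are k·fs ± 14.6 MHz for integer k ≥ 0.
k=0: 14.6 MHz.
k=1: 34.5 MHz, 63.7 MHz.
k=2: 83.6 MHz, 112.8 MHz.
k=3: 132.7 MHz, 161.9 MHz.
Within [26.6 MHz, 92 MHz]: 34.5 MHz, 63.7 MHz, 83.6 MHz.

34.5 MHz, 63.7 MHz, 83.6 MHz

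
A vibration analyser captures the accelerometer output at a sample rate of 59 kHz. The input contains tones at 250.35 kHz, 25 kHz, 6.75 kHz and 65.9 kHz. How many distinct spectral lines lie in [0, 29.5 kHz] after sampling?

fs/2 = 29.5 kHz.
250.35 kHz mod fs = 14.35 kHz.
14.35 kHz ≤ fs/2 = 29.5 kHz, appears at 14.35 kHz.
25 kHz ≤ fs/2 = 29.5 kHz, passes unchanged.
6.75 kHz ≤ fs/2 = 29.5 kHz, passes unchanged.
65.9 kHz mod fs = 6.9 kHz.
6.9 kHz ≤ fs/2 = 29.5 kHz, appears at 6.9 kHz.
Distinct values: {6.75 kHz, 6.9 kHz, 14.35 kHz, 25 kHz} → 4.

4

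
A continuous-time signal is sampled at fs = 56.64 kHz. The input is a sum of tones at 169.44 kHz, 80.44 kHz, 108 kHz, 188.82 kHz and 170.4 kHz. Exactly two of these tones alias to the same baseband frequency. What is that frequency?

fs/2 = 28.32 kHz.
169.44 kHz mod fs = 56.16 kHz.
56.16 kHz > fs/2 = 28.32 kHz, folds to fs − 56.16 kHz = 0.48 kHz.
80.44 kHz mod fs = 23.8 kHz.
23.8 kHz ≤ fs/2 = 28.32 kHz, appears at 23.8 kHz.
108 kHz mod fs = 51.36 kHz.
51.36 kHz > fs/2 = 28.32 kHz, folds to fs − 51.36 kHz = 5.28 kHz.
188.82 kHz mod fs = 18.9 kHz.
18.9 kHz ≤ fs/2 = 28.32 kHz, appears at 18.9 kHz.
170.4 kHz mod fs = 0.48 kHz.
0.48 kHz ≤ fs/2 = 28.32 kHz, appears at 0.48 kHz.
169.44 kHz and 170.4 kHz both map to 0.48 kHz.

0.48 kHz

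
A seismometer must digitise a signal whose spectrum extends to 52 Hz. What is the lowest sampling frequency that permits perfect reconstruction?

104 Hz

Nyquist rate = 2 × 52 Hz = 104 Hz.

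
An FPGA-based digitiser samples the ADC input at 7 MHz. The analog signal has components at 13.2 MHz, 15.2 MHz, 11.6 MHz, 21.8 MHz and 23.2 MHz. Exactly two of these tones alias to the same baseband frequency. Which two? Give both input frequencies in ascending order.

fs/2 = 3.5 MHz.
13.2 MHz mod fs = 6.2 MHz.
6.2 MHz > fs/2 = 3.5 MHz, folds to fs − 6.2 MHz = 0.8 MHz.
15.2 MHz mod fs = 1.2 MHz.
1.2 MHz ≤ fs/2 = 3.5 MHz, appears at 1.2 MHz.
11.6 MHz mod fs = 4.6 MHz.
4.6 MHz > fs/2 = 3.5 MHz, folds to fs − 4.6 MHz = 2.4 MHz.
21.8 MHz mod fs = 0.8 MHz.
0.8 MHz ≤ fs/2 = 3.5 MHz, appears at 0.8 MHz.
23.2 MHz mod fs = 2.2 MHz.
2.2 MHz ≤ fs/2 = 3.5 MHz, appears at 2.2 MHz.
13.2 MHz and 21.8 MHz both map to 0.8 MHz.

13.2 MHz, 21.8 MHz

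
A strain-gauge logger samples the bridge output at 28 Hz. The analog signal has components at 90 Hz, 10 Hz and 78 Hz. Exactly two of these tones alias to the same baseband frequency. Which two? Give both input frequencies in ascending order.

78 Hz, 90 Hz

fs/2 = 14 Hz.
90 Hz mod fs = 6 Hz.
6 Hz ≤ fs/2 = 14 Hz, appears at 6 Hz.
10 Hz ≤ fs/2 = 14 Hz, passes unchanged.
78 Hz mod fs = 22 Hz.
22 Hz > fs/2 = 14 Hz, folds to fs − 22 Hz = 6 Hz.
78 Hz and 90 Hz both map to 6 Hz.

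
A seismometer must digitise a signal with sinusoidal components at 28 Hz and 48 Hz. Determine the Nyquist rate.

96 Hz

Highest-frequency component: 48 Hz.
Nyquist rate = 2 × 48 Hz = 96 Hz.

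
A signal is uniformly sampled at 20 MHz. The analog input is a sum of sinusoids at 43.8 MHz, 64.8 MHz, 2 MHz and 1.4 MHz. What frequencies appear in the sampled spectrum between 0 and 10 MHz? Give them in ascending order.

1.4 MHz, 2 MHz, 3.8 MHz, 4.8 MHz

fs/2 = 10 MHz.
43.8 MHz mod fs = 3.8 MHz.
3.8 MHz ≤ fs/2 = 10 MHz, appears at 3.8 MHz.
64.8 MHz mod fs = 4.8 MHz.
4.8 MHz ≤ fs/2 = 10 MHz, appears at 4.8 MHz.
2 MHz ≤ fs/2 = 10 MHz, passes unchanged.
1.4 MHz ≤ fs/2 = 10 MHz, passes unchanged.
Distinct values: {1.4 MHz, 2 MHz, 3.8 MHz, 4.8 MHz}.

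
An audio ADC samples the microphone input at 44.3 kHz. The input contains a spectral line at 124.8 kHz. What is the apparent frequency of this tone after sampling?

8.1 kHz

124.8 kHz mod fs = 36.2 kHz.
36.2 kHz > fs/2 = 22.15 kHz, folds to fs − 36.2 kHz = 8.1 kHz.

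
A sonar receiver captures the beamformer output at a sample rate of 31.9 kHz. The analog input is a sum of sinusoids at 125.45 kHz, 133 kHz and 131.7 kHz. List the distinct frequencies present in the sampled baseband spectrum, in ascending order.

fs/2 = 15.95 kHz.
125.45 kHz mod fs = 29.75 kHz.
29.75 kHz > fs/2 = 15.95 kHz, folds to fs − 29.75 kHz = 2.15 kHz.
133 kHz mod fs = 5.4 kHz.
5.4 kHz ≤ fs/2 = 15.95 kHz, appears at 5.4 kHz.
131.7 kHz mod fs = 4.1 kHz.
4.1 kHz ≤ fs/2 = 15.95 kHz, appears at 4.1 kHz.
Distinct values: {2.15 kHz, 4.1 kHz, 5.4 kHz}.

2.15 kHz, 4.1 kHz, 5.4 kHz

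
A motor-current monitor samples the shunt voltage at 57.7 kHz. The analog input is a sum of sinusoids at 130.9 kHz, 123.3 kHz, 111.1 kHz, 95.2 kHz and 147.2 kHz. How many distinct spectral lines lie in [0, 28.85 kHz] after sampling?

5

fs/2 = 28.85 kHz.
130.9 kHz mod fs = 15.5 kHz.
15.5 kHz ≤ fs/2 = 28.85 kHz, appears at 15.5 kHz.
123.3 kHz mod fs = 7.9 kHz.
7.9 kHz ≤ fs/2 = 28.85 kHz, appears at 7.9 kHz.
111.1 kHz mod fs = 53.4 kHz.
53.4 kHz > fs/2 = 28.85 kHz, folds to fs − 53.4 kHz = 4.3 kHz.
95.2 kHz mod fs = 37.5 kHz.
37.5 kHz > fs/2 = 28.85 kHz, folds to fs − 37.5 kHz = 20.2 kHz.
147.2 kHz mod fs = 31.8 kHz.
31.8 kHz > fs/2 = 28.85 kHz, folds to fs − 31.8 kHz = 25.9 kHz.
Distinct values: {4.3 kHz, 7.9 kHz, 15.5 kHz, 20.2 kHz, 25.9 kHz} → 5.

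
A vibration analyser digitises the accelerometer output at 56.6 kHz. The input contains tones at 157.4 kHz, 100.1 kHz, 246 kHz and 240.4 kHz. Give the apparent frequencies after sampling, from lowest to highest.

fs/2 = 28.3 kHz.
157.4 kHz mod fs = 44.2 kHz.
44.2 kHz > fs/2 = 28.3 kHz, folds to fs − 44.2 kHz = 12.4 kHz.
100.1 kHz mod fs = 43.5 kHz.
43.5 kHz > fs/2 = 28.3 kHz, folds to fs − 43.5 kHz = 13.1 kHz.
246 kHz mod fs = 19.6 kHz.
19.6 kHz ≤ fs/2 = 28.3 kHz, appears at 19.6 kHz.
240.4 kHz mod fs = 14 kHz.
14 kHz ≤ fs/2 = 28.3 kHz, appears at 14 kHz.
Distinct values: {12.4 kHz, 13.1 kHz, 14 kHz, 19.6 kHz}.

12.4 kHz, 13.1 kHz, 14 kHz, 19.6 kHz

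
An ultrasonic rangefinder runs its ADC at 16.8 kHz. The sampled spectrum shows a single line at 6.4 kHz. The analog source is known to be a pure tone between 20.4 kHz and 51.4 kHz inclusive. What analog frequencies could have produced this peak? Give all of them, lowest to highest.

Frequencies that alias to 6.4 kHz are k·fs ± 6.4 kHz for integer k ≥ 0.
k=0: 6.4 kHz.
k=1: 10.4 kHz, 23.2 kHz.
k=2: 27.2 kHz, 40 kHz.
k=3: 44 kHz, 56.8 kHz.
k=4: 60.8 kHz, 73.6 kHz.
Within [20.4 kHz, 51.4 kHz]: 23.2 kHz, 27.2 kHz, 40 kHz, 44 kHz.

23.2 kHz, 27.2 kHz, 40 kHz, 44 kHz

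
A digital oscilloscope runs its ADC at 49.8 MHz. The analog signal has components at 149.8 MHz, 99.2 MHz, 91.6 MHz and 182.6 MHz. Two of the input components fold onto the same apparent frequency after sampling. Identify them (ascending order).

fs/2 = 24.9 MHz.
149.8 MHz mod fs = 0.4 MHz.
0.4 MHz ≤ fs/2 = 24.9 MHz, appears at 0.4 MHz.
99.2 MHz mod fs = 49.4 MHz.
49.4 MHz > fs/2 = 24.9 MHz, folds to fs − 49.4 MHz = 0.4 MHz.
91.6 MHz mod fs = 41.8 MHz.
41.8 MHz > fs/2 = 24.9 MHz, folds to fs − 41.8 MHz = 8 MHz.
182.6 MHz mod fs = 33.2 MHz.
33.2 MHz > fs/2 = 24.9 MHz, folds to fs − 33.2 MHz = 16.6 MHz.
99.2 MHz and 149.8 MHz both map to 0.4 MHz.

99.2 MHz, 149.8 MHz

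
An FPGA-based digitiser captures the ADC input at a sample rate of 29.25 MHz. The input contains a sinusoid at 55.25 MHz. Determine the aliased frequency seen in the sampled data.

3.25 MHz

55.25 MHz mod fs = 26 MHz.
26 MHz > fs/2 = 14.625 MHz, folds to fs − 26 MHz = 3.25 MHz.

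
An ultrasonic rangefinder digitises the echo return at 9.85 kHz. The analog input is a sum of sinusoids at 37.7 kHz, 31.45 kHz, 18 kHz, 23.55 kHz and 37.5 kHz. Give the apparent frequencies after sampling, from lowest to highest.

1.7 kHz, 1.9 kHz, 3.85 kHz

fs/2 = 4.925 kHz.
37.7 kHz mod fs = 8.15 kHz.
8.15 kHz > fs/2 = 4.925 kHz, folds to fs − 8.15 kHz = 1.7 kHz.
31.45 kHz mod fs = 1.9 kHz.
1.9 kHz ≤ fs/2 = 4.925 kHz, appears at 1.9 kHz.
18 kHz mod fs = 8.15 kHz.
8.15 kHz > fs/2 = 4.925 kHz, folds to fs − 8.15 kHz = 1.7 kHz.
23.55 kHz mod fs = 3.85 kHz.
3.85 kHz ≤ fs/2 = 4.925 kHz, appears at 3.85 kHz.
37.5 kHz mod fs = 7.95 kHz.
7.95 kHz > fs/2 = 4.925 kHz, folds to fs − 7.95 kHz = 1.9 kHz.
Distinct values: {1.7 kHz, 1.9 kHz, 3.85 kHz}.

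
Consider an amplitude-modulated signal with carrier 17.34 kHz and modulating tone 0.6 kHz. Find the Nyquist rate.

AM sidebands sit at fc ± fm = 16.74 kHz and 17.94 kHz.
Highest-frequency component: 17.94 kHz.
Nyquist rate = 2 × 17.94 kHz = 35.88 kHz.

35.88 kHz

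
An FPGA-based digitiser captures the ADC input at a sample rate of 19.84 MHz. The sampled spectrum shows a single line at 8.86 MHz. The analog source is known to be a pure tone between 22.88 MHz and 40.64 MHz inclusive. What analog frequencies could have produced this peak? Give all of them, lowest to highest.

28.7 MHz, 30.82 MHz

Frequencies that alias to 8.86 MHz are k·fs ± 8.86 MHz for integer k ≥ 0.
k=0: 8.86 MHz.
k=1: 10.98 MHz, 28.7 MHz.
k=2: 30.82 MHz, 48.54 MHz.
k=3: 50.66 MHz, 68.38 MHz.
Within [22.88 MHz, 40.64 MHz]: 28.7 MHz, 30.82 MHz.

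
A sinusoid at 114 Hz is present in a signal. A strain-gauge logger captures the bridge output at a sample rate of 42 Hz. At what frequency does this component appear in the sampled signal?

12 Hz

114 Hz mod fs = 30 Hz.
30 Hz > fs/2 = 21 Hz, folds to fs − 30 Hz = 12 Hz.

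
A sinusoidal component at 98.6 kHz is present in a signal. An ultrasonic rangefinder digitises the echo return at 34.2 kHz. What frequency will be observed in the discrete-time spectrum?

98.6 kHz mod fs = 30.2 kHz.
30.2 kHz > fs/2 = 17.1 kHz, folds to fs − 30.2 kHz = 4 kHz.

4 kHz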